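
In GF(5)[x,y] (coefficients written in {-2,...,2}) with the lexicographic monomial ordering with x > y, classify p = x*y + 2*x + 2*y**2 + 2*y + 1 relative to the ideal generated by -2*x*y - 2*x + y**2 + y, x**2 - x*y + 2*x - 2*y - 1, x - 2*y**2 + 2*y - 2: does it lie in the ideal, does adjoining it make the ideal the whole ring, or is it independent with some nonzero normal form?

x*y + 2*x + 2*y**2 + 2*y + 1 is independent of I; its normal form modulo I is 2*y - 1.

First compute the reduced Gröbner basis of I by Buchberger's algorithm.
f_1 = -2*x*y - 2*x + y**2 + y, LT = x*y.
f_2 = x**2 - x*y + 2*x - 2*y - 1, LT = x**2.
f_3 = x - 2*y**2 + 2*y - 2, LT = x.

S(f_1,f_2): lcm = x**2*y. S = x**2 - 2*x*y**2 + 2*y**2 + y.
  leading term x**2: subtract (1)·f_2 from x**2 - 2*x*y**2 + 2*y**2 + y → -2*x*y**2 + x*y - 2*x + 2*y**2 - 2*y + 1
  leading term x*y**2: subtract (y)·f_1 from -2*x*y**2 + x*y - 2*x + 2*y**2 - 2*y + 1 → -2*x*y - 2*x - y**3 + y**2 - 2*y + 1
  leading term x*y: subtract (1)·f_1 from -2*x*y - 2*x - y**3 + y**2 - 2*y + 1 → -y**3 + 2*y + 1
  leading term y**3: no divisor's leading term divides it; move -y**3 to the remainder.
  leading term y: no divisor's leading term divides it; move 2*y to the remainder.
  leading term 1: no divisor's leading term divides it; move 1 to the remainder.
  remainder -y**3 + 2*y + 1 ≠ 0; add h_4 = -y**3 + 2*y + 1 to the basis.

S(f_1,f_3): lcm = x*y. S = x + 2*y**3 - y.
  leading term x: subtract (1)·f_3 from x + 2*y**3 - y → 2*y**3 + 2*y**2 + 2*y + 2
  leading term y**3: subtract (-2)·h_4 from 2*y**3 + 2*y**2 + 2*y + 2 → 2*y**2 + y - 1
  leading term y**2: no divisor's leading term divides it; move 2*y**2 to the remainder.
  leading term y: no divisor's leading term divides it; move y to the remainder.
  leading term 1: no divisor's leading term divides it; move -1 to the remainder.
  remainder 2*y**2 + y - 1 ≠ 0; add h_5 = 2*y**2 + y - 1 to the basis.

The other S-polynomials (S(f_2,f_3), S(f_1,h_4), S(f_2,h_4), S(f_3,h_4), S(f_1,h_5), S(f_2,h_5), S(f_3,h_5), S(h_4,h_5)) all reduce to 0 modulo the current basis, so we have a Gröbner basis.
Inter-reduce: drop elements whose leading term is divisible by another's, tail-reduce, and make monic.
Reduced Gröbner basis: {x - 2*y + 2, y**2 - 2*y + 2}.
Label its elements g_1 = x - 2*y + 2, g_2 = y**2 - 2*y + 2.

Reduce p = x*y + 2*x + 2*y**2 + 2*y + 1 modulo G:
  leading term x*y: subtract (y)·g_1 from x*y + 2*x + 2*y**2 + 2*y + 1 → 2*x - y**2 + 1
  leading term x: subtract (2)·g_1 from 2*x - y**2 + 1 → -y**2 - y + 2
  leading term y**2: subtract (-1)·g_2 from -y**2 - y + 2 → 2*y - 1
  leading term y: no divisor's leading term divides it; move 2*y to the remainder.
  leading term 1: no divisor's leading term divides it; move -1 to the remainder.
  normal form = 2*y - 1.
The normal form is nonzero, so p ∉ I. Since p minus its normal form lies in I, I + (p) = I + (r) where r = 2*y - 1; decide whether this ideal is the whole ring.
Run Buchberger on G together with r (pairs among the g_i already reduce to 0 since G is a Gröbner basis):
g_1 = x - 2*y + 2, LT = x.
g_2 = y**2 - 2*y + 2, LT = y**2.
r = 2*y - 1, LT = y.

The S-polynomials (S(g_1,g_2), S(g_1,r), S(g_2,r)) all reduce to 0 modulo the current basis, so we have a Gröbner basis.
Inter-reduce: drop elements whose leading term is divisible by another's, tail-reduce, and make monic.
Reduced Gröbner basis: {x + 1, y + 2}.
The reduced Gröbner basis of I + (p) is {x + 1, y + 2} ≠ {1}, a proper ideal, so the enlarged system stays consistent: p is independent of I, with normal form 2*y - 1.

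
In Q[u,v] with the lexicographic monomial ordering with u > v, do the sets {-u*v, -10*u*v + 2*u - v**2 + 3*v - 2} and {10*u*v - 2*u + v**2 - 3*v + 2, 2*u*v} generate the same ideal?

For a fixed monomial order, each ideal has a unique reduced Gröbner basis; comparing bases decides equality.
Buchberger on the first generating set:
f_1 = -u*v, LT = u*v.
f_2 = -10*u*v + 2*u - v**2 + 3*v - 2, LT = u*v.

S(f_1,f_2): lcm = u*v. S = 1/5*u - 1/10*v**2 + 3/10*v - 1/5.
  leading term u: no divisor's leading term divides it; move 1/5*u to the remainder.
  leading term v**2: no divisor's leading term divides it; move -1/10*v**2 to the remainder.
  leading term v: no divisor's leading term divides it; move 3/10*v to the remainder.
  leading term 1: no divisor's leading term divides it; move -1/5 to the remainder.
  remainder 1/5*u - 1/10*v**2 + 3/10*v - 1/5 ≠ 0; add g_3 = 1/5*u - 1/10*v**2 + 3/10*v - 1/5 to the basis.

S(f_1,g_3): lcm = u*v. S = 1/2*v**3 - 3/2*v**2 + v.
  leading term v**3: no divisor's leading term divides it; move 1/2*v**3 to the remainder.
  leading term v**2: no divisor's leading term divides it; move -3/2*v**2 to the remainder.
  leading term v: no divisor's leading term divides it; move v to the remainder.
  remainder 1/2*v**3 - 3/2*v**2 + v ≠ 0; add g_4 = 1/2*v**3 - 3/2*v**2 + v to the basis.

The other S-polynomials (S(f_2,g_3), S(f_1,g_4), S(f_2,g_4), S(g_3,g_4)) all reduce to 0 modulo the current basis, so we have a Gröbner basis.
Inter-reduce: drop elements whose leading term is divisible by another's, tail-reduce, and make monic.
Reduced Gröbner basis: {u - 1/2*v**2 + 3/2*v - 1, v**3 - 3*v**2 + 2*v}.

Buchberger on the second generating set:
h_1 = 10*u*v - 2*u + v**2 - 3*v + 2, LT = u*v.
h_2 = 2*u*v, LT = u*v.

S(h_1,h_2): lcm = u*v. S = -1/5*u + 1/10*v**2 - 3/10*v + 1/5.
  leading term u: no divisor's leading term divides it; move -1/5*u to the remainder.
  leading term v**2: no divisor's leading term divides it; move 1/10*v**2 to the remainder.
  leading term v: no divisor's leading term divides it; move -3/10*v to the remainder.
  leading term 1: no divisor's leading term divides it; move 1/5 to the remainder.
  remainder -1/5*u + 1/10*v**2 - 3/10*v + 1/5 ≠ 0; add k_3 = -1/5*u + 1/10*v**2 - 3/10*v + 1/5 to the basis.

S(h_1,k_3): lcm = u*v. S = -1/5*u + 1/2*v**3 - 7/5*v**2 + 7/10*v + 1/5.
  leading term u: subtract (1)·k_3 from -1/5*u + 1/2*v**3 - 7/5*v**2 + 7/10*v + 1/5 → 1/2*v**3 - 3/2*v**2 + v
  leading term v**3: no divisor's leading term divides it; move 1/2*v**3 to the remainder.
  leading term v**2: no divisor's leading term divides it; move -3/2*v**2 to the remainder.
  leading term v: no divisor's leading term divides it; move v to the remainder.
  remainder 1/2*v**3 - 3/2*v**2 + v ≠ 0; add k_4 = 1/2*v**3 - 3/2*v**2 + v to the basis.

The other S-polynomials (S(h_2,k_3), S(h_1,k_4), S(h_2,k_4), S(k_3,k_4)) all reduce to 0 modulo the current basis, so we have a Gröbner basis.
Inter-reduce: drop elements whose leading term is divisible by another's, tail-reduce, and make monic.
Reduced Gröbner basis: {u - 1/2*v**2 + 3/2*v - 1, v**3 - 3*v**2 + 2*v}.

Same reduced basis, so the two generating sets span the same ideal.

Yes, the ideals are equal.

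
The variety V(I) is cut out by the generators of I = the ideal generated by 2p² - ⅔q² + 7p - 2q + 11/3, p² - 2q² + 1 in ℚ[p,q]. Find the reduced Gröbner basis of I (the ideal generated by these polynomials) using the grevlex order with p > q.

G = {p² + 21/5p - 6/5q + 2, q² + 21/10p - ⅗q + ½}

f_1 = 2p² - ⅔q² + 7p - 2q + 11/3, LT = p².
f_2 = p² - 2q² + 1, LT = p².

S(f_1,f_2): lcm = p². S = 5/3q² + 7/2p - q + ⅚.
  leading term q²: no divisor's leading term divides it; move 5/3q² to the remainder.
  leading term p: no divisor's leading term divides it; move 7/2p to the remainder.
  leading term q: no divisor's leading term divides it; move -q to the remainder.
  leading term 1: no divisor's leading term divides it; move ⅚ to the remainder.
  remainder 5/3q² + 7/2p - q + ⅚ ≠ 0; add g_3 = 5/3q² + 7/2p - q + ⅚ to the basis.

S(f_1,g_3): leading monomials are coprime, so the S-polynomial reduces to 0 (Buchberger's first criterion).
S(f_2,g_3): leading monomials are coprime, so the S-polynomial reduces to 0 (Buchberger's first criterion).
Every S-polynomial of the final basis reduces to 0, so we have a Gröbner basis.
Inter-reduce: drop elements whose leading term is divisible by another's, tail-reduce, and make monic.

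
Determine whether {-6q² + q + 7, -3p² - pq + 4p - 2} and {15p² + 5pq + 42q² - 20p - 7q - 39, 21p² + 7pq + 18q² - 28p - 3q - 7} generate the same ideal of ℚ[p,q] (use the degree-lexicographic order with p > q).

Equality of ideals is decidable: compute both reduced Gröbner bases (unique for the ordering) and check whether they agree.
Buchberger on the first generating set:
f_1 = -6q² + q + 7, LT = q².
f_2 = -3p² - pq + 4p - 2, LT = p².

The S-polynomials (S(f_1,f_2)) all reduce to 0 modulo the current basis, so we have a Gröbner basis.
Inter-reduce: drop elements whose leading term is divisible by another's, tail-reduce, and make monic.
Reduced Gröbner basis: {p² + ⅓pq - 4/3p + ⅔, q² - ⅙q - 7/6}.

Buchberger on the second generating set:
h_1 = 15p² + 5pq + 42q² - 20p - 7q - 39, LT = p².
h_2 = 21p² + 7pq + 18q² - 28p - 3q - 7, LT = p².

S(h_1,h_2): lcm = p². S = 68/35q² - 34/105q - 34/15.
  leading term q²: no divisor's leading term divides it; move 68/35q² to the remainder.
  leading term q: no divisor's leading term divides it; move -34/105q to the remainder.
  leading term 1: no divisor's leading term divides it; move -34/15 to the remainder.
  remainder 68/35q² - 34/105q - 34/15 ≠ 0; add k_3 = 68/35q² - 34/105q - 34/15 to the basis.

The other S-polynomials (S(h_1,k_3), S(h_2,k_3)) all reduce to 0 modulo the current basis, so we have a Gröbner basis.
Inter-reduce: drop elements whose leading term is divisible by another's, tail-reduce, and make monic.
Reduced Gröbner basis: {p² + ⅓pq - 4/3p + ⅔, q² - ⅙q - 7/6}.

These coincide, so the ideals are equal.

Yes, the ideals are equal.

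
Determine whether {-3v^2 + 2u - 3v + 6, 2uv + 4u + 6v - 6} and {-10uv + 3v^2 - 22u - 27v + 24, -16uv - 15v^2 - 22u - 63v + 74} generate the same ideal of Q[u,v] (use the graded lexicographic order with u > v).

No, the ideals differ.

Since reduced Gröbner bases are canonical representatives of ideals under a given ordering, it suffices to compute and compare them.
Buchberger on the first generating set:
f_1 = -3v^2 + 2u - 3v + 6, LT = v^2.
f_2 = 2uv + 4u + 6v - 6, LT = uv.

S(f_1,f_2): lcm = uv^2. S = -2/3u^2 - uv - 3v^2 - 2u + 3v.
  leading term u^2: no divisor's leading term divides it; move -2/3u^2 to the remainder.
  leading term uv: subtract (-1/2)·f_2 from -uv - 3v^2 - 2u + 3v → -3v^2 + 6v - 3
  leading term v^2: subtract (1)·f_1 from -3v^2 + 6v - 3 → -2u + 9v - 9
  leading term u: no divisor's leading term divides it; move -2u to the remainder.
  leading term v: no divisor's leading term divides it; move 9v to the remainder.
  leading term 1: no divisor's leading term divides it; move -9 to the remainder.
  remainder -2/3u^2 - 2u + 9v - 9 ≠ 0; add g_3 = -2/3u^2 - 2u + 9v - 9 to the basis.

S(f_1,g_3): leading monomials are coprime, so the S-polynomial reduces to 0 (Buchberger's first criterion).
S(f_2,g_3): lcm = u^2v. S = 2u^2 + 27/2v^2 - 3u - 27/2v.
  leading term u^2: subtract (-3)·g_3 from 2u^2 + 27/2v^2 - 3u - 27/2v → 27/2v^2 - 9u + 27/2v - 27
  leading term v^2: subtract (-9/2)·f_1 from 27/2v^2 - 9u + 27/2v - 27 → 0
  remainder 0.

Every S-polynomial of the final basis reduces to 0, so we have a Gröbner basis.
Inter-reduce: drop elements whose leading term is divisible by another's, tail-reduce, and make monic.
Reduced Gröbner basis: {u^2 + 3u - 27/2v + 27/2, uv + 2u + 3v - 3, v^2 - 2/3u + v - 2}.

Buchberger on the second generating set:
h_1 = -10uv + 3v^2 - 22u - 27v + 24, LT = uv.
h_2 = -16uv - 15v^2 - 22u - 63v + 74, LT = uv.

S(h_1,h_2): lcm = uv. S = -99/80v^2 + 33/40u - 99/80v + 89/40.
  leading term v^2: no divisor's leading term divides it; move -99/80v^2 to the remainder.
  leading term u: no divisor's leading term divides it; move 33/40u to the remainder.
  leading term v: no divisor's leading term divides it; move -99/80v to the remainder.
  leading term 1: no divisor's leading term divides it; move 89/40 to the remainder.
  remainder -99/80v^2 + 33/40u - 99/80v + 89/40 ≠ 0; add k_3 = -99/80v^2 + 33/40u - 99/80v + 89/40 to the basis.

S(h_1,k_3): lcm = uv^2. S = -3/10v^3 + 2/3u^2 + 6/5uv + 27/10v^2 + 178/99u - 12/5v.
  leading term v^3: subtract (8/33v)·k_3 from -3/10v^3 + 2/3u^2 + 6/5uv + 27/10v^2 + 178/99u - 12/5v → 2/3u^2 + uv + 3v^2 + 178/99u - 97/33v
  leading term u^2: no divisor's leading term divides it; move 2/3u^2 to the remainder.
  leading term uv: subtract (-1/10)·h_1 from uv + 3v^2 + 178/99u - 97/33v → 33/10v^2 - 199/495u - 1861/330v + 12/5
  leading term v^2: subtract (-8/3)·k_3 from 33/10v^2 - 199/495u - 1861/330v + 12/5 → 178/99u - 295/33v + 25/3
  leading term u: no divisor's leading term divides it; move 178/99u to the remainder.
  leading term v: no divisor's leading term divides it; move -295/33v to the remainder.
  leading term 1: no divisor's leading term divides it; move 25/3 to the remainder.
  remainder 2/3u^2 + 178/99u - 295/33v + 25/3 ≠ 0; add k_4 = 2/3u^2 + 178/99u - 295/33v + 25/3 to the basis.

S(h_2,k_3): lcm = uv^2. S = 15/16v^3 + 2/3u^2 + 3/8uv + 63/16v^2 + 178/99u - 37/8v.
  leading term v^3: subtract (-25/33v)·k_3 from 15/16v^3 + 2/3u^2 + 3/8uv + 63/16v^2 + 178/99u - 37/8v → 2/3u^2 + uv + 3v^2 + 178/99u - 97/33v
  leading term u^2: subtract (1)·k_4 from 2/3u^2 + uv + 3v^2 + 178/99u - 97/33v → uv + 3v^2 + 6v - 25/3
  leading term uv: subtract (-1/10)·h_1 from uv + 3v^2 + 6v - 25/3 → 33/10v^2 - 11/5u + 33/10v - 89/15
  leading term v^2: subtract (-8/3)·k_3 from 33/10v^2 - 11/5u + 33/10v - 89/15 → 0
  remainder 0.

S(h_1,k_4): lcm = u^2v. S = -3/10uv^2 + 11/5u^2 + 1/330uv + 295/22v^2 - 12/5u - 25/2v.
  leading term uv^2: subtract (3/100v)·h_1 from -3/10uv^2 + 11/5u^2 + 1/330uv + 295/22v^2 - 12/5u - 25/2v → -9/100v^3 + 11/5u^2 + 547/825uv + 15641/1100v^2 - 12/5u - 661/50v
  leading term v^3: subtract (4/55v)·k_3 from -9/100v^3 + 11/5u^2 + 547/825uv + 15641/1100v^2 - 12/5u - 661/50v → 11/5u^2 + 199/330uv + 787/55v^2 - 12/5u - 736/55v
  leading term u^2: subtract (33/10)·k_4 from 11/5u^2 + 199/330uv + 787/55v^2 - 12/5u - 736/55v → 199/330uv + 787/55v^2 - 25/3u + 1773/110v - 55/2
  leading term uv: subtract (-199/3300)·h_1 from 199/330uv + 787/55v^2 - 25/3u + 1773/110v - 55/2 → 1449/100v^2 - 483/50u + 1449/100v - 14329/550
  leading term v^2: subtract (-644/55)·k_3 from 1449/100v^2 - 483/50u + 1449/100v - 14329/550 → 0
  remainder 0.

S(h_2,k_4): lcm = u^2v. S = 15/16uv^2 + 11/8u^2 + 655/528uv + 295/22v^2 - 37/8u - 25/2v.
  leading term uv^2: subtract (-3/32v)·h_1 from 15/16uv^2 + 11/8u^2 + 655/528uv + 295/22v^2 - 37/8u - 25/2v → 9/32v^3 + 11/8u^2 - 217/264uv + 3829/352v^2 - 37/8u - 41/4v
  leading term v^3: subtract (-5/22v)·k_3 from 9/32v^3 + 11/8u^2 - 217/264uv + 3829/352v^2 - 37/8u - 41/4v → 11/8u^2 - 335/528uv + 1865/176v^2 - 37/8u - 1715/176v
  leading term u^2: subtract (33/16)·k_4 from 11/8u^2 - 335/528uv + 1865/176v^2 - 37/8u - 1715/176v → -335/528uv + 1865/176v^2 - 25/3u + 765/88v - 275/16
  leading term uv: subtract (67/1056)·h_1 from -335/528uv + 1865/176v^2 - 25/3u + 765/88v - 275/16 → 333/32v^2 - 111/16u + 333/32v - 3293/176
  leading term v^2: subtract (-185/22)·k_3 from 333/32v^2 - 111/16u + 333/32v - 3293/176 → 0
  remainder 0.

S(k_3,k_4): leading monomials are coprime, so the S-polynomial reduces to 0 (Buchberger's first criterion).
Every S-polynomial of the final basis reduces to 0, so we have a Gröbner basis.
Inter-reduce: drop elements whose leading term is divisible by another's, tail-reduce, and make monic.
Reduced Gröbner basis: {u^2 + 89/33u - 295/22v + 25/2, uv + 2u + 3v - 97/33, v^2 - 2/3u + v - 178/99}.

The bases are distinct; the ideals are different.
The choice of monomial ordering does not affect the verdict — as long as both bases are computed under the same ordering, their equality decides ideal equality.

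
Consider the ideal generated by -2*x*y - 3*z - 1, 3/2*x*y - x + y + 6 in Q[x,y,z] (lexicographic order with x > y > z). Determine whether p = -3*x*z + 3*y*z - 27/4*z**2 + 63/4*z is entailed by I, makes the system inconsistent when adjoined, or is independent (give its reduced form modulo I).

First compute the reduced Gröbner basis of I by Buchberger's algorithm.
f_1 = -2*x*y - 3*z - 1, LT = x*y.
f_2 = 3/2*x*y - x + y + 6, LT = x*y.

S(f_1,f_2): lcm = x*y. S = 2/3*x - 2/3*y + 3/2*z - 7/2.
  reduce S modulo (f_1, f_2):
  remainder 2/3*x - 2/3*y + 3/2*z - 7/2 ≠ 0; add h_3 = 2/3*x - 2/3*y + 3/2*z - 7/2 to the basis.

S(f_1,h_3): lcm = x*y. S = y**2 - 9/4*y*z + 21/4*y + 3/2*z + 1/2.
  reduce S modulo (f_1, f_2, h_3):
  remainder y**2 - 9/4*y*z + 21/4*y + 3/2*z + 1/2 ≠ 0; add h_4 = y**2 - 9/4*y*z + 21/4*y + 3/2*z + 1/2 to the basis.

The other S-polynomials (S(f_2,h_3), S(f_1,h_4), S(f_2,h_4), S(h_3,h_4)) all reduce to 0 modulo the current basis, so we have a Gröbner basis.
Inter-reduce: drop elements whose leading term is divisible by another's, tail-reduce, and make monic.
Reduced Gröbner basis: {x - y + 9/4*z - 21/4, y**2 - 9/4*y*z + 21/4*y + 3/2*z + 1/2}.
Label its elements g_1 = x - y + 9/4*z - 21/4, g_2 = y**2 - 9/4*y*z + 21/4*y + 3/2*z + 1/2.

Reduce p = -3*x*z + 3*y*z - 27/4*z**2 + 63/4*z modulo G:
  leading term x*z: subtract (-3*z)·g_1 from -3*x*z + 3*y*z - 27/4*z**2 + 63/4*z → 0
  normal form = 0.
Since the normal form is 0, p ∈ I.

-3*x*z + 3*y*z - 27/4*z**2 + 63/4*z lies in I (it reduces to 0).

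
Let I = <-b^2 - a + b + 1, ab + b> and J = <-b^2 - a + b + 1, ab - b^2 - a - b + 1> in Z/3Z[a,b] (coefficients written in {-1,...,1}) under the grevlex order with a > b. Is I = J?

Yes, the ideals are equal.

Since reduced Gröbner bases are canonical representatives of ideals under a given ordering, it suffices to compute and compare them.
Buchberger on the first generating set:
f_1 = -b^2 - a + b + 1, LT = b^2.
f_2 = ab + b, LT = ab.

S(f_1,f_2): lcm = ab^2. S = a^2 - ab - b^2 - a.
  leading term a^2: no divisor's leading term divides it; move a^2 to the remainder.
  leading term ab: subtract (-1)·f_2 from -ab - b^2 - a → -b^2 - a + b
  leading term b^2: subtract (1)·f_1 from -b^2 - a + b → -1
  leading term 1: no divisor's leading term divides it; move -1 to the remainder.
  remainder a^2 - 1 ≠ 0; add g_3 = a^2 - 1 to the basis.

The other S-polynomials (S(f_1,g_3), S(f_2,g_3)) all reduce to 0 modulo the current basis, so we have a Gröbner basis.
Inter-reduce: drop elements whose leading term is divisible by another's, tail-reduce, and make monic.
Reduced Gröbner basis: {a^2 - 1, ab + b, b^2 + a - b - 1}.

Buchberger on the second generating set:
h_1 = -b^2 - a + b + 1, LT = b^2.
h_2 = ab - b^2 - a - b + 1, LT = ab.

S(h_1,h_2): lcm = ab^2. S = b^3 + a^2 + b^2 - a - b.
  leading term b^3: subtract (-b)·h_1 from b^3 + a^2 + b^2 - a - b → a^2 - ab - b^2 - a
  leading term a^2: no divisor's leading term divides it; move a^2 to the remainder.
  leading term ab: subtract (-1)·h_2 from -ab - b^2 - a → b^2 + a - b + 1
  leading term b^2: subtract (-1)·h_1 from b^2 + a - b + 1 → -1
  leading term 1: no divisor's leading term divides it; move -1 to the remainder.
  remainder a^2 - 1 ≠ 0; add k_3 = a^2 - 1 to the basis.

The other S-polynomials (S(h_1,k_3), S(h_2,k_3)) all reduce to 0 modulo the current basis, so we have a Gröbner basis.
Inter-reduce: drop elements whose leading term is divisible by another's, tail-reduce, and make monic.
Reduced Gröbner basis: {a^2 - 1, ab + b, b^2 + a - b - 1}.

The two bases agree; hence the ideals are identical.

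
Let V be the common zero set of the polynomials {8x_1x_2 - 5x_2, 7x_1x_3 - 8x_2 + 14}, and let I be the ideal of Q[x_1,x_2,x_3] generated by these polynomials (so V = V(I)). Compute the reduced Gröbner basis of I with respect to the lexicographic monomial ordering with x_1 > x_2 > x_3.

f_1 = 8x_1x_2 - 5x_2, LT = x_1x_2.
f_2 = 7x_1x_3 - 8x_2 + 14, LT = x_1x_3.

S(f_1,f_2): lcm = x_1x_2x_3. S = 8/7x_2^2 - 5/8x_2x_3 - 2x_2.
  leading term x_2^2: no divisor's leading term divides it; move 8/7x_2^2 to the remainder.
  leading term x_2x_3: no divisor's leading term divides it; move -5/8x_2x_3 to the remainder.
  leading term x_2: no divisor's leading term divides it; move -2x_2 to the remainder.
  remainder 8/7x_2^2 - 5/8x_2x_3 - 2x_2 ≠ 0; add g_3 = 8/7x_2^2 - 5/8x_2x_3 - 2x_2 to the basis.

The other S-polynomials (S(f_1,g_3), S(f_2,g_3)) all reduce to 0 modulo the current basis, so we have a Gröbner basis.

G = {x_1x_2 - 5/8x_2, x_1x_3 - 8/7x_2 + 2, x_2^2 - 35/64x_2x_3 - 7/4x_2}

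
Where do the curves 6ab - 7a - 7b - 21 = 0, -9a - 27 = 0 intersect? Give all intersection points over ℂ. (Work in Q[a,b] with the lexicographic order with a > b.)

Compute a lex Gröbner basis by Buchberger's algorithm.
f_1 = 6ab - 7a - 7b - 21, LT = ab.
f_2 = -9a - 27, LT = a.

S(f_1,f_2): lcm = ab. S = -7/6a - 25/6b - 7/2.
  leading term a: subtract (7/54)·f_2 from -7/6a - 25/6b - 7/2 → -25/6b
  leading term b: no divisor's leading term divides it; move -25/6b to the remainder.
  remainder -25/6b ≠ 0; add h_3 = -25/6b to the basis.

The other S-polynomials (S(f_1,h_3), S(f_2,h_3)) all reduce to 0 modulo the current basis, so we have a Gröbner basis.
Inter-reduce: drop elements whose leading term is divisible by another's, tail-reduce, and make monic.
Reduced Gröbner basis: {a + 3, b}.

Elimination: the polynomial b lies in the elimination ideal for b, so b ∈ {0}. For each such b, the remaining basis elements (now univariate) give the rest of the solution.
  b = 0: the earlier basis element becomes a + 3 = 0, giving a = -3 — point (-3, 0).
Check: every point annihilates each of the original generators.

{(-3, 0)}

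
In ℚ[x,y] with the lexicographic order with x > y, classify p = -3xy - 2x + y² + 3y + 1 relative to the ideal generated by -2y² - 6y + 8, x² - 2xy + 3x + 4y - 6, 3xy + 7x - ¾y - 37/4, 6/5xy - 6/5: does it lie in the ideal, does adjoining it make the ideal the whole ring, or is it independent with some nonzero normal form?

First compute the reduced Gröbner basis of I by Buchberger's algorithm.
f_1 = -2y² - 6y + 8, LT = y².
f_2 = x² - 2xy + 3x + 4y - 6, LT = x².
f_3 = 3xy + 7x - ¾y - 37/4, LT = xy.
f_4 = 6/5xy - 6/5, LT = xy.

S(f_1,f_3): lcm = xy². S = ⅔xy - 4x + ¼y² + 37/12y.
  leading term xy: subtract (2/9)·f_3 from ⅔xy - 4x + ¼y² + 37/12y → -50/9x + ¼y² + 13/4y + 37/18
  leading term x: no divisor's leading term divides it; move -50/9x to the remainder.
  leading term y²: subtract (-⅛)·f_1 from ¼y² + 13/4y + 37/18 → 5/2y + 55/18
  leading term y: no divisor's leading term divides it; move 5/2y to the remainder.
  leading term 1: no divisor's leading term divides it; move 55/18 to the remainder.
  remainder -50/9x + 5/2y + 55/18 ≠ 0; add h_5 = -50/9x + 5/2y + 55/18 to the basis.

S(f_1,f_4): lcm = xy². S = 3xy - 4x + y.
  leading term xy: subtract (1)·f_3 from 3xy - 4x + y → -11x + 7/4y + 37/4
  leading term x: subtract (99/50)·h_5 from -11x + 7/4y + 37/4 → -16/5y + 16/5
  leading term y: no divisor's leading term divides it; move -16/5y to the remainder.
  leading term 1: no divisor's leading term divides it; move 16/5 to the remainder.
  remainder -16/5y + 16/5 ≠ 0; add h_6 = -16/5y + 16/5 to the basis.

The other S-polynomials (S(f_1,f_2), S(f_2,f_3), S(f_2,f_4), S(f_3,f_4), S(f_1,h_5), S(f_2,h_5), S(f_3,h_5), S(f_4,h_5), S(f_1,h_6), S(f_2,h_6), S(f_3,h_6), S(f_4,h_6), S(h_5,h_6)) all reduce to 0 modulo the current basis, so we have a Gröbner basis.
Inter-reduce: drop elements whose leading term is divisible by another's, tail-reduce, and make monic.
Reduced Gröbner basis: {x - 1, y - 1}.
Label its elements g_1 = x - 1, g_2 = y - 1.

Reduce p = -3xy - 2x + y² + 3y + 1 modulo G:
  leading term xy: subtract (-3y)·g_1 from -3xy - 2x + y² + 3y + 1 → -2x + y² + 1
  leading term x: subtract (-2)·g_1 from -2x + y² + 1 → y² - 1
  leading term y²: subtract (y)·g_2 from y² - 1 → y - 1
  leading term y: subtract (1)·g_2 from y - 1 → 0
  normal form = 0.
Since the normal form is 0, p ∈ I.

-3xy - 2x + y² + 3y + 1 lies in I (it reduces to 0).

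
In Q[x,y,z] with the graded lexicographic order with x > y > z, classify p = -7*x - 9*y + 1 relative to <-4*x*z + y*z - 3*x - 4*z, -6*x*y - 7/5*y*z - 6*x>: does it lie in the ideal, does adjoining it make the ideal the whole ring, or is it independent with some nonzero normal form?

First compute the reduced Gröbner basis of I by Buchberger's algorithm.
f_1 = -4*x*z + y*z - 3*x - 4*z, LT = x*z.
f_2 = -6*x*y - 7/5*y*z - 6*x, LT = x*y.

S(f_1,f_2): lcm = x*y*z. S = -1/4*y**2*z - 7/30*y*z**2 + 3/4*x*y - x*z + y*z.
  leading term y**2*z: no divisor's leading term divides it; move -1/4*y**2*z to the remainder.
  leading term y*z**2: no divisor's leading term divides it; move -7/30*y*z**2 to the remainder.
  leading term x*y: subtract (-1/8)·f_2 from 3/4*x*y - x*z + y*z → -x*z + 33/40*y*z - 3/4*x
  leading term x*z: subtract (1/4)·f_1 from -x*z + 33/40*y*z - 3/4*x → 23/40*y*z + z
  leading term y*z: no divisor's leading term divides it; move 23/40*y*z to the remainder.
  leading term z: no divisor's leading term divides it; move z to the remainder.
  remainder -1/4*y**2*z - 7/30*y*z**2 + 23/40*y*z + z ≠ 0; add h_3 = -1/4*y**2*z - 7/30*y*z**2 + 23/40*y*z + z to the basis.

The other S-polynomials (S(f_1,h_3), S(f_2,h_3)) all reduce to 0 modulo the current basis, so we have a Gröbner basis.
Inter-reduce: drop elements whose leading term is divisible by another's, tail-reduce, and make monic.
Reduced Gröbner basis: {y**2*z + 14/15*y*z**2 - 23/10*y*z - 4*z, x*y + 7/30*y*z + x, x*z - 1/4*y*z + 3/4*x + z}.
Label its elements g_1 = y**2*z + 14/15*y*z**2 - 23/10*y*z - 4*z, g_2 = x*y + 7/30*y*z + x, g_3 = x*z - 1/4*y*z + 3/4*x + z.

Reduce p = -7*x - 9*y + 1 modulo G:
  leading term x: no divisor's leading term divides it; move -7*x to the remainder.
  leading term y: no divisor's leading term divides it; move -9*y to the remainder.
  leading term 1: no divisor's leading term divides it; move 1 to the remainder.
  normal form = -7*x - 9*y + 1.
The normal form is nonzero, so p ∉ I. Since p minus its normal form lies in I, I + (p) = I + (r) where r = -7*x - 9*y + 1; decide whether this ideal is the whole ring.
Run Buchberger on G together with r (pairs among the g_i already reduce to 0 since G is a Gröbner basis):
g_1 = y**2*z + 14/15*y*z**2 - 23/10*y*z - 4*z, LT = y**2*z.
g_2 = x*y + 7/30*y*z + x, LT = x*y.
g_3 = x*z - 1/4*y*z + 3/4*x + z, LT = x*z.
r = -7*x - 9*y + 1, LT = x.

S(g_2,r): lcm = x*y. S = -9/7*y**2 + 7/30*y*z + x + 1/7*y.
  leading term y**2: no divisor's leading term divides it; move -9/7*y**2 to the remainder.
  leading term y*z: no divisor's leading term divides it; move 7/30*y*z to the remainder.
  leading term x: subtract (-1/7)·r from x + 1/7*y → -8/7*y + 1/7
  leading term y: no divisor's leading term divides it; move -8/7*y to the remainder.
  leading term 1: no divisor's leading term divides it; move 1/7 to the remainder.
  remainder -9/7*y**2 + 7/30*y*z - 8/7*y + 1/7 ≠ 0; add m_5 = -9/7*y**2 + 7/30*y*z - 8/7*y + 1/7 to the basis.

S(g_3,r): lcm = x*z. S = -43/28*y*z + 3/4*x + 8/7*z.
  leading term y*z: no divisor's leading term divides it; move -43/28*y*z to the remainder.
  leading term x: subtract (-3/28)·r from 3/4*x + 8/7*z → -27/28*y + 8/7*z + 3/28
  leading term y: no divisor's leading term divides it; move -27/28*y to the remainder.
  leading term z: no divisor's leading term divides it; move 8/7*z to the remainder.
  leading term 1: no divisor's leading term divides it; move 3/28 to the remainder.
  remainder -43/28*y*z - 27/28*y + 8/7*z + 3/28 ≠ 0; add m_6 = -43/28*y*z - 27/28*y + 8/7*z + 3/28 to the basis.

S(g_1,m_5): lcm = y**2*z. S = 301/270*y*z**2 - 287/90*y*z - 35/9*z.
  leading term y*z**2: subtract (-98/135*z)·m_6 from 301/270*y*z**2 - 287/90*y*z - 35/9*z → -35/9*y*z + 112/135*z**2 - 343/90*z
  leading term y*z: subtract (980/387)·m_6 from -35/9*y*z + 112/135*z**2 - 343/90*z → 112/135*z**2 + 105/43*y - 25949/3870*z - 35/129
  leading term z**2: no divisor's leading term divides it; move 112/135*z**2 to the remainder.
  leading term y: no divisor's leading term divides it; move 105/43*y to the remainder.
  leading term z: no divisor's leading term divides it; move -25949/3870*z to the remainder.
  leading term 1: no divisor's leading term divides it; move -35/129 to the remainder.
  remainder 112/135*z**2 + 105/43*y - 25949/3870*z - 35/129 ≠ 0; add m_7 = 112/135*z**2 + 105/43*y - 25949/3870*z - 35/129 to the basis.

The other S-polynomials (S(g_1,g_2), S(g_1,g_3), S(g_1,r), S(g_2,g_3), S(g_2,m_5), S(g_3,m_5), S(r,m_5), S(g_1,m_6), S(g_2,m_6), S(g_3,m_6), S(r,m_6), S(m_5,m_6), S(g_1,m_7), S(g_2,m_7), S(g_3,m_7), S(r,m_7), S(m_5,m_7), S(m_6,m_7)) all reduce to 0 modulo the current basis, so we have a Gröbner basis.
Inter-reduce: drop elements whose leading term is divisible by another's, tail-reduce, and make monic.
Reduced Gröbner basis: {y**2 + 3881/3870*y - 784/5805*z - 479/3870, y*z + 27/43*y - 32/43*z - 3/43, z**2 + 2025/688*y - 11121/1376*z - 225/688, x + 9/7*y - 1/7}.
The reduced Gröbner basis of I + (p) is {y**2 + 3881/3870*y - 784/5805*z - 479/3870, y*z + 27/43*y - 32/43*z - 3/43, z**2 + 2025/688*y - 11121/1376*z - 225/688, x + 9/7*y - 1/7} ≠ {1}, a proper ideal, so the enlarged system stays consistent: p is independent of I, with normal form -7*x - 9*y + 1.

-7*x - 9*y + 1 is independent of I; its normal form modulo I is -7*x - 9*y + 1.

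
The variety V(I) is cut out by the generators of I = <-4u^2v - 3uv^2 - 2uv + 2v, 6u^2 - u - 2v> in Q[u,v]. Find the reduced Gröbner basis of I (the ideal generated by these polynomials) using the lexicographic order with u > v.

G = {u^2 - 1/6u - 1/3v, uv - 27/86v^3 - 1/43v^2 - 33/86v, v^4 + 26/27v^3 + 73/27v^2 - 28/27v}

The reduced Gröbner basis is the canonical form of the ideal for this ordering.

f_1 = -4u^2v - 3uv^2 - 2uv + 2v, LT = u^2v.
f_2 = 6u^2 - u - 2v, LT = u^2.

S(f_1,f_2): lcm = u^2v. S = 3/4uv^2 + 2/3uv + 1/3v^2 - 1/2v.
  leading term uv^2: no divisor's leading term divides it; move 3/4uv^2 to the remainder.
  leading term uv: no divisor's leading term divides it; move 2/3uv to the remainder.
  leading term v^2: no divisor's leading term divides it; move 1/3v^2 to the remainder.
  leading term v: no divisor's leading term divides it; move -1/2v to the remainder.
  remainder 3/4uv^2 + 2/3uv + 1/3v^2 - 1/2v ≠ 0; add g_3 = 3/4uv^2 + 2/3uv + 1/3v^2 - 1/2v to the basis.

S(f_1,g_3): lcm = u^2v^2. S = -8/9u^2v + 3/4uv^3 + 1/18uv^2 + 2/3uv - 1/2v^2.
  leading term u^2v: subtract (2/9)·f_1 from -8/9u^2v + 3/4uv^3 + 1/18uv^2 + 2/3uv - 1/2v^2 → 3/4uv^3 + 13/18uv^2 + 10/9uv - 1/2v^2 - 4/9v
  leading term uv^3: subtract (v)·g_3 from 3/4uv^3 + 13/18uv^2 + 10/9uv - 1/2v^2 - 4/9v → 1/18uv^2 + 10/9uv - 1/3v^3 - 4/9v
  leading term uv^2: subtract (2/27)·g_3 from 1/18uv^2 + 10/9uv - 1/3v^3 - 4/9v → 86/81uv - 1/3v^3 - 2/81v^2 - 11/27v
  leading term uv: no divisor's leading term divides it; move 86/81uv to the remainder.
  leading term v^3: no divisor's leading term divides it; move -1/3v^3 to the remainder.
  leading term v^2: no divisor's leading term divides it; move -2/81v^2 to the remainder.
  leading term v: no divisor's leading term divides it; move -11/27v to the remainder.
  remainder 86/81uv - 1/3v^3 - 2/81v^2 - 11/27v ≠ 0; add g_4 = 86/81uv - 1/3v^3 - 2/81v^2 - 11/27v to the basis.

S(g_3,g_4): lcm = uv^2. S = 8/9uv + 27/86v^4 + 1/43v^3 + 641/774v^2 - 2/3v.
  leading term uv: subtract (36/43)·g_4 from 8/9uv + 27/86v^4 + 1/43v^3 + 641/774v^2 - 2/3v → 27/86v^4 + 13/43v^3 + 73/86v^2 - 14/43v
  leading term v^4: no divisor's leading term divides it; move 27/86v^4 to the remainder.
  leading term v^3: no divisor's leading term divides it; move 13/43v^3 to the remainder.
  leading term v^2: no divisor's leading term divides it; move 73/86v^2 to the remainder.
  leading term v: no divisor's leading term divides it; move -14/43v to the remainder.
  remainder 27/86v^4 + 13/43v^3 + 73/86v^2 - 14/43v ≠ 0; add g_5 = 27/86v^4 + 13/43v^3 + 73/86v^2 - 14/43v to the basis.

The other S-polynomials (S(f_2,g_3), S(f_1,g_4), S(f_2,g_4), S(f_1,g_5), S(f_2,g_5), S(g_3,g_5), S(g_4,g_5)) all reduce to 0 modulo the current basis, so we have a Gröbner basis.
Inter-reduce: drop elements whose leading term is divisible by another's, tail-reduce, and make monic.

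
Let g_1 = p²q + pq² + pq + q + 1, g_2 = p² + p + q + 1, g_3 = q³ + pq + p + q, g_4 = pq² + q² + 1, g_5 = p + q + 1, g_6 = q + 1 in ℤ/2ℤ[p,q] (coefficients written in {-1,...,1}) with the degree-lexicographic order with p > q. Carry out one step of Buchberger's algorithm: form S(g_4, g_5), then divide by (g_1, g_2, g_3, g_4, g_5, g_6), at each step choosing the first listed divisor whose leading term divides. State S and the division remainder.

lcm(LM(g_4), LM(g_5)) = pq².
S = (lcm/LT(g_4))·g_4 − (lcm/LT(g_5))·g_5 = q³ + 1.
Reduce S modulo (g_1, g_2, g_3, g_4, g_5, g_6) in that order:
  leading term q³: subtract (1)·g_3 from q³ + 1 → pq + p + q + 1
  leading term pq: subtract (q)·g_5 from pq + p + q + 1 → q² + p + 1
  leading term q²: subtract (q)·g_6 from q² + p + 1 → p + q + 1
  leading term p: subtract (1)·g_5 from p + q + 1 → 0
The remainder is 0, so this S-polynomial contributes no new basis element.

S(g_4, g_5) = q³ + 1; remainder on division = 0.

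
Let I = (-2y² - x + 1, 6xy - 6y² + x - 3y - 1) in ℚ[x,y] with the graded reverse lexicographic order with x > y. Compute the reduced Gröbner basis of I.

G = {x² - 11/18x + ⅔y - 7/18, xy + ⅔x - ½y - ⅔, y² + ½x - ½}

f_1 = -2y² - x + 1, LT = y².
f_2 = 6xy - 6y² + x - 3y - 1, LT = xy.

S(f_1,f_2): lcm = xy². S = y³ + ½x² - ⅙xy + ½y² - ½x + ⅙y.
  reduce S modulo (f_1, f_2):
  remainder ½x² - 11/36x + ⅓y - 7/36 ≠ 0; add g_3 = ½x² - 11/36x + ⅓y - 7/36 to the basis.

The other S-polynomials (S(f_1,g_3), S(f_2,g_3)) all reduce to 0 modulo the current basis, so we have a Gröbner basis.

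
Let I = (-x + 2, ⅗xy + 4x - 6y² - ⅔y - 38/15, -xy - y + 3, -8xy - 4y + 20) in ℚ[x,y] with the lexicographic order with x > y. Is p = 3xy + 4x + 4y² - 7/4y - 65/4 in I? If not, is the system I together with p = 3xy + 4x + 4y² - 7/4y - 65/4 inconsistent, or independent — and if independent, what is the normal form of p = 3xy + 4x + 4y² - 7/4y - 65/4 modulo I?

First compute the reduced Gröbner basis of I by Buchberger's algorithm.
f_1 = -x + 2, LT = x.
f_2 = ⅗xy + 4x - 6y² - ⅔y - 38/15, LT = xy.
f_3 = -xy - y + 3, LT = xy.
f_4 = -8xy - 4y + 20, LT = xy.

S(f_1,f_2): lcm = xy. S = -20/3x + 10y² - 8/9y + 38/9.
  reduce S modulo (f_1, f_2, f_3, f_4):
  remainder 10y² - 8/9y - 82/9 ≠ 0; add h_5 = 10y² - 8/9y - 82/9 to the basis.

S(f_1,f_3): lcm = xy. S = -3y + 3.
  reduce S modulo (f_1, f_2, f_3, f_4, h_5):
  remainder -3y + 3 ≠ 0; add h_6 = -3y + 3 to the basis.

The other S-polynomials (S(f_1,f_4), S(f_2,f_3), S(f_2,f_4), S(f_3,f_4), S(f_1,h_5), S(f_2,h_5), S(f_3,h_5), S(f_4,h_5), S(f_1,h_6), S(f_2,h_6), S(f_3,h_6), S(f_4,h_6), S(h_5,h_6)) all reduce to 0 modulo the current basis, so we have a Gröbner basis.
Inter-reduce: drop elements whose leading term is divisible by another's, tail-reduce, and make monic.
Reduced Gröbner basis: {x - 2, y - 1}.
Label its elements g_1 = x - 2, g_2 = y - 1.

Reduce p = 3xy + 4x + 4y² - 7/4y - 65/4 modulo G:
  leading term xy: subtract (3y)·g_1 from 3xy + 4x + 4y² - 7/4y - 65/4 → 4x + 4y² + 17/4y - 65/4
  leading term x: subtract (4)·g_1 from 4x + 4y² + 17/4y - 65/4 → 4y² + 17/4y - 33/4
  leading term y²: subtract (4y)·g_2 from 4y² + 17/4y - 33/4 → 33/4y - 33/4
  leading term y: subtract (33/4)·g_2 from 33/4y - 33/4 → 0
  normal form = 0.
Since the normal form is 0, p ∈ I.

3xy + 4x + 4y² - 7/4y - 65/4 lies in I (it reduces to 0).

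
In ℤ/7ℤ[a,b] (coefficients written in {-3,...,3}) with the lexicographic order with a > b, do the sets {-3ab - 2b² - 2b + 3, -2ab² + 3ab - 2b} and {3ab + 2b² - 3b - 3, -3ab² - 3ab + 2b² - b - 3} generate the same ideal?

Two ideals are equal iff their reduced Gröbner bases coincide (the reduced basis is unique for a fixed ordering).
Buchberger on the first generating set:
f_1 = -3ab - 2b² - 2b + 3, LT = ab.
f_2 = -2ab² + 3ab - 2b, LT = ab².

S(f_1,f_2): lcm = ab². S = -2ab + 3b³ + 3b² - 2b.
  leading term ab: subtract (3)·f_1 from -2ab + 3b³ + 3b² - 2b → 3b³ + 2b² - 3b - 2
  leading term b³: no divisor's leading term divides it; move 3b³ to the remainder.
  leading term b²: no divisor's leading term divides it; move 2b² to the remainder.
  leading term b: no divisor's leading term divides it; move -3b to the remainder.
  leading term 1: no divisor's leading term divides it; move -2 to the remainder.
  remainder 3b³ + 2b² - 3b - 2 ≠ 0; add g_3 = 3b³ + 2b² - 3b - 2 to the basis.

S(f_1,g_3): lcm = ab³. S = -3ab² + ab + 3a + 3b⁴ + 3b³ - b².
  leading term ab²: subtract (b)·f_1 from -3ab² + ab + 3a + 3b⁴ + 3b³ - b² → ab + 3a + 3b⁴ - 2b³ + b² - 3b
  leading term ab: subtract (2)·f_1 from ab + 3a + 3b⁴ - 2b³ + b² - 3b → 3a + 3b⁴ - 2b³ - 2b² + b + 1
  leading term a: no divisor's leading term divides it; move 3a to the remainder.
  leading term b⁴: subtract (b)·g_3 from 3b⁴ - 2b³ - 2b² + b + 1 → 3b³ + b² + 3b + 1
  leading term b³: subtract (1)·g_3 from 3b³ + b² + 3b + 1 → -b² - b + 3
  leading term b²: no divisor's leading term divides it; move -b² to the remainder.
  leading term b: no divisor's leading term divides it; move -b to the remainder.
  leading term 1: no divisor's leading term divides it; move 3 to the remainder.
  remainder 3a - b² - b + 3 ≠ 0; add g_4 = 3a - b² - b + 3 to the basis.

The other S-polynomials (S(f_2,g_3), S(f_1,g_4), S(f_2,g_4), S(g_3,g_4)) all reduce to 0 modulo the current basis, so we have a Gröbner basis.
Inter-reduce: drop elements whose leading term is divisible by another's, tail-reduce, and make monic.
Reduced Gröbner basis: {a + 2b² + 2b + 1, b³ + 3b² - b - 3}.

Buchberger on the second generating set:
h_1 = 3ab + 2b² - 3b - 3, LT = ab.
h_2 = -3ab² - 3ab + 2b² - b - 3, LT = ab².

S(h_1,h_2): lcm = ab². S = -ab + 3b³ + 2b² + b - 1.
  leading term ab: subtract (2)·h_1 from -ab + 3b³ + 2b² + b - 1 → 3b³ - 2b² - 2
  leading term b³: no divisor's leading term divides it; move 3b³ to the remainder.
  leading term b²: no divisor's leading term divides it; move -2b² to the remainder.
  leading term 1: no divisor's leading term divides it; move -2 to the remainder.
  remainder 3b³ - 2b² - 2 ≠ 0; add k_3 = 3b³ - 2b² - 2 to the basis.

S(h_1,k_3): lcm = ab³. S = 3ab² + 3a + 3b⁴ - b³ - b².
  leading term ab²: subtract (b)·h_1 from 3ab² + 3a + 3b⁴ - b³ - b² → 3a + 3b⁴ - 3b³ + 2b² + 3b
  leading term a: no divisor's leading term divides it; move 3a to the remainder.
  leading term b⁴: subtract (b)·k_3 from 3b⁴ - 3b³ + 2b² + 3b → -b³ + 2b² - 2b
  leading term b³: subtract (2)·k_3 from -b³ + 2b² - 2b → -b² - 2b - 3
  leading term b²: no divisor's leading term divides it; move -b² to the remainder.
  leading term b: no divisor's leading term divides it; move -2b to the remainder.
  leading term 1: no divisor's leading term divides it; move -3 to the remainder.
  remainder 3a - b² - 2b - 3 ≠ 0; add k_4 = 3a - b² - 2b - 3 to the basis.

The other S-polynomials (S(h_2,k_3), S(h_1,k_4), S(h_2,k_4), S(k_3,k_4)) all reduce to 0 modulo the current basis, so we have a Gröbner basis.
Inter-reduce: drop elements whose leading term is divisible by another's, tail-reduce, and make monic.
Reduced Gröbner basis: {a + 2b² - 3b - 1, b³ - 3b² - 3}.

These differ, so the ideals are not equal.

No, the ideals differ.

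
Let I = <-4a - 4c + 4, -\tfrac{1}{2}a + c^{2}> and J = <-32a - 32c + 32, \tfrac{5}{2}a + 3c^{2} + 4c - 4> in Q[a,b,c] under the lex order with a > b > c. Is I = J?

Yes, the ideals are equal.

Equality of ideals is decidable: compute both reduced Gröbner bases (unique for the ordering) and check whether they agree.
Buchberger on the first generating set:
f_1 = -4a - 4c + 4, LT = a.
f_2 = -\tfrac{1}{2}a + c^{2}, LT = a.

S(f_1,f_2): lcm = a. S = 2c^{2} + c - 1.
  leading term c^{2}: no divisor's leading term divides it; move 2c^{2} to the remainder.
  leading term c: no divisor's leading term divides it; move c to the remainder.
  leading term 1: no divisor's leading term divides it; move -1 to the remainder.
  remainder 2c^{2} + c - 1 ≠ 0; add g_3 = 2c^{2} + c - 1 to the basis.

The other S-polynomials (S(f_1,g_3), S(f_2,g_3)) all reduce to 0 modulo the current basis, so we have a Gröbner basis.
Inter-reduce: drop elements whose leading term is divisible by another's, tail-reduce, and make monic.
Reduced Gröbner basis: {a + c - 1, c^{2} + \tfrac{1}{2}c - \tfrac{1}{2}}.

Buchberger on the second generating set:
h_1 = -32a - 32c + 32, LT = a.
h_2 = \tfrac{5}{2}a + 3c^{2} + 4c - 4, LT = a.

S(h_1,h_2): lcm = a. S = -\tfrac{6}{5}c^{2} - \tfrac{3}{5}c + \tfrac{3}{5}.
  leading term c^{2}: no divisor's leading term divides it; move -\tfrac{6}{5}c^{2} to the remainder.
  leading term c: no divisor's leading term divides it; move -\tfrac{3}{5}c to the remainder.
  leading term 1: no divisor's leading term divides it; move \tfrac{3}{5} to the remainder.
  remainder -\tfrac{6}{5}c^{2} - \tfrac{3}{5}c + \tfrac{3}{5} ≠ 0; add k_3 = -\tfrac{6}{5}c^{2} - \tfrac{3}{5}c + \tfrac{3}{5} to the basis.

The other S-polynomials (S(h_1,k_3), S(h_2,k_3)) all reduce to 0 modulo the current basis, so we have a Gröbner basis.
Inter-reduce: drop elements whose leading term is divisible by another's, tail-reduce, and make monic.
Reduced Gröbner basis: {a + c - 1, c^{2} + \tfrac{1}{2}c - \tfrac{1}{2}}.

These coincide, so the ideals are equal.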